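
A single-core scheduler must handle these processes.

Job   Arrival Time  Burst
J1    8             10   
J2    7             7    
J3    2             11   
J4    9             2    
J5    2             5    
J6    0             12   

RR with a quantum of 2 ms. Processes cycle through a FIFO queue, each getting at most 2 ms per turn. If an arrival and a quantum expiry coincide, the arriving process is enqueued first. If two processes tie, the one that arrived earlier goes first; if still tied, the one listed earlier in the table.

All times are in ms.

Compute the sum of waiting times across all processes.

144

Timeline: | J6 0-2 | J3 2-4 | J5 4-6 | J6 6-8 | J3 8-10 | J5 10-12 | J2 12-14 | J1 14-16 | J6 16-18 | J4 18-20 | J3 20-22 | J5 22-23 | J2 23-25 | J1 25-27 | J6 27-29 | J3 29-31 | J2 31-33 | J1 33-35 | J6 35-37 | J3 37-39 | J2 39-40 | J1 40-42 | J6 42-44 | J3 44-45 | J1 45-47 |
Completion: J1=47  J2=40  J3=45  J4=20  J5=23  J6=44
Turnaround (C−A): J1=39  J2=33  J3=43  J4=11  J5=21  J6=44
Waiting = turnaround − burst: J1=29, J2=26, J3=32, J4=9, J5=16, J6=32
Total waiting = 29 + 26 + 32 + 9 + 16 + 32 = 144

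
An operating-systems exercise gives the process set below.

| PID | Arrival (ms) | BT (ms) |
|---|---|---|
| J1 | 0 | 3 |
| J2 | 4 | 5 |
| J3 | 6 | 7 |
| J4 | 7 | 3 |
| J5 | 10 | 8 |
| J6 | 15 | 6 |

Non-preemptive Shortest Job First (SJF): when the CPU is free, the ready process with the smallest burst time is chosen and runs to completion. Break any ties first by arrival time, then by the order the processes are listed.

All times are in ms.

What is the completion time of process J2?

9

Timeline: | J1 0-3 | idle 3-4 | J2 4-9 | J4 9-12 | J3 12-19 | J6 19-25 | J5 25-33 |
Completion: J1=3  J2=9  J3=19  J4=12  J5=33  J6=25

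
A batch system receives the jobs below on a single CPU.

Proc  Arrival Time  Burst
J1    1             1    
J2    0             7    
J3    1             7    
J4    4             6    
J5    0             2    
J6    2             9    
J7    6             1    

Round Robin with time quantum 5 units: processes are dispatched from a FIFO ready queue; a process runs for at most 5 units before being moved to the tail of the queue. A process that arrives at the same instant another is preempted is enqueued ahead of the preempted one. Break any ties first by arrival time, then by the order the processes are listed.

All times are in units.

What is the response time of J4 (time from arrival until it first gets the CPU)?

Schedule: | J2 0-5 | J5 5-7 | J1 7-8 | J3 8-13 | J6 13-18 | J4 18-23 | J2 23-25 | J7 25-26 | J3 26-28 | J6 28-32 | J4 32-33 |
Completion: J1=8  J2=25  J3=28  J4=33  J5=7  J6=32  J7=26
Turnaround (C−A): J1=7  J2=25  J3=27  J4=29  J5=7  J6=30  J7=20
Response(J4) = first start − arrival = 18 − 4 = 14

14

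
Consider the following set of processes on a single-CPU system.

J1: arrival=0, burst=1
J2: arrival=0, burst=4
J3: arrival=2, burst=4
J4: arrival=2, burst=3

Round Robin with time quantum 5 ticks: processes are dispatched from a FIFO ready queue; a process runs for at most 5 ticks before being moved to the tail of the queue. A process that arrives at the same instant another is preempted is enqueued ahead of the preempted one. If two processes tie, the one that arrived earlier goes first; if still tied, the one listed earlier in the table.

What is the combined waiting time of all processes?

Schedule: | J1 0-1 | J2 1-5 | J3 5-9 | J4 9-12 |
Completion: J1=1  J2=5  J3=9  J4=12
Turnaround (C−A): J1=1  J2=5  J3=7  J4=10
Waiting = turnaround − burst: J1=0, J2=1, J3=3, J4=7
Total waiting = 0 + 1 + 3 + 7 = 11

11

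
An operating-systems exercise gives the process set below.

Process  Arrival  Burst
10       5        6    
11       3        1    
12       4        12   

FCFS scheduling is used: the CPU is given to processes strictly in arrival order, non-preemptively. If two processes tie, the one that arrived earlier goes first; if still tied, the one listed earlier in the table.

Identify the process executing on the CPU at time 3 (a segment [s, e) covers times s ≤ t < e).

11

Schedule: | idle 0-3 | 11 3-4 | 12 4-16 | 10 16-22 |
Completion: 10=22  11=4  12=16
Turnaround (C−A): 10=17  11=1  12=12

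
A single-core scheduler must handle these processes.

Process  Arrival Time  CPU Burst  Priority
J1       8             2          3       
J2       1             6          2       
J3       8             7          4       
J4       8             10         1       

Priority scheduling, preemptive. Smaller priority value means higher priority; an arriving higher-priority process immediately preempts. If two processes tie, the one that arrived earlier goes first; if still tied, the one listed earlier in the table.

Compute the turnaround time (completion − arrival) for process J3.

Gantt: | idle 0-1 | J2 1-7 | idle 7-8 | J4 8-18 | J1 18-20 | J3 20-27 |
Completion: J1=20  J2=7  J3=27  J4=18
Turnaround (C−A): J1=12  J2=6  J3=19  J4=10
Turnaround(J3) = completion − arrival = 27 − 8 = 19

19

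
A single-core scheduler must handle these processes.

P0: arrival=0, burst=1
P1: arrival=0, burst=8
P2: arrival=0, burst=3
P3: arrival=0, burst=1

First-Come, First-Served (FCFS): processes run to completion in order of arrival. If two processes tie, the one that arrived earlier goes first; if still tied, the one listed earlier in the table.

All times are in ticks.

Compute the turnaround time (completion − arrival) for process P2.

Timeline: | P0 0-1 | P1 1-9 | P2 9-12 | P3 12-13 |
Completion: P0=1  P1=9  P2=12  P3=13
Turnaround (C−A): P0=1  P1=9  P2=12  P3=13
Turnaround(P2) = completion − arrival = 12 − 0 = 12

12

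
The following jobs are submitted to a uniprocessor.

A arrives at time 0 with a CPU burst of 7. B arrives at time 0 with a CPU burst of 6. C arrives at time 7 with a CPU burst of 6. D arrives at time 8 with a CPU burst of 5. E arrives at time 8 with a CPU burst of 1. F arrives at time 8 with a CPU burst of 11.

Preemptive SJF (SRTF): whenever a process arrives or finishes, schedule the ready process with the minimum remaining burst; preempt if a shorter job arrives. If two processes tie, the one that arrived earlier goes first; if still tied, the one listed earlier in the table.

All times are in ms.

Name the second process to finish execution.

Schedule: | B 0-6 | A 6-8 | E 8-9 | A 9-14 | D 14-19 | C 19-25 | F 25-36 |
Completion: A=14  B=6  C=25  D=19  E=9  F=36
Finish order: B → E → A → D → C → F

E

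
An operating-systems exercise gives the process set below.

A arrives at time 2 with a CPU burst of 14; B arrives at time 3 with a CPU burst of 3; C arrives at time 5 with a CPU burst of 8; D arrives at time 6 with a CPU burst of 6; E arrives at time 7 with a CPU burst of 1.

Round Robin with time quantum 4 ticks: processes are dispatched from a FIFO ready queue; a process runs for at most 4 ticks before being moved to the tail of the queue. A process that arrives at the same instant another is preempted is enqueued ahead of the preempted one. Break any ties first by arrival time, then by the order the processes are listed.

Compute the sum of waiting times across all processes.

Timeline: | idle 0-2 | A 2-6 | B 6-9 | C 9-13 | D 13-17 | A 17-21 | E 21-22 | C 22-26 | D 26-28 | A 28-34 |
Completion: A=34  B=9  C=26  D=28  E=22
Turnaround (C−A): A=32  B=6  C=21  D=22  E=15
Waiting = turnaround − burst: A=18, B=3, C=13, D=16, E=14
Total waiting = 18 + 3 + 13 + 16 + 14 = 64

64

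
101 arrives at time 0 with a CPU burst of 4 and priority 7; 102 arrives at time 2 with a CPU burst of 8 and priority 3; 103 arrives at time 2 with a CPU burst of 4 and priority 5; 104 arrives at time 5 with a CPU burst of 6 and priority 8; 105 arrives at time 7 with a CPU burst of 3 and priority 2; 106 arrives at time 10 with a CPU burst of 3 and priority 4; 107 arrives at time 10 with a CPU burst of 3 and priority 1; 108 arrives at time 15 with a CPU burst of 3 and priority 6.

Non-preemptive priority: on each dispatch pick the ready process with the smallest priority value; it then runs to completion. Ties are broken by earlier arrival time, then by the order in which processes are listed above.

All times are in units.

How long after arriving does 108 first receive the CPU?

Gantt: | 101 0-4 | 102 4-12 | 107 12-15 | 105 15-18 | 106 18-21 | 103 21-25 | 108 25-28 | 104 28-34 |
Completion: 101=4  102=12  103=25  104=34  105=18  106=21  107=15  108=28
Turnaround (C−A): 101=4  102=10  103=23  104=29  105=11  106=11  107=5  108=13
Response(108) = first start − arrival = 25 − 15 = 10

10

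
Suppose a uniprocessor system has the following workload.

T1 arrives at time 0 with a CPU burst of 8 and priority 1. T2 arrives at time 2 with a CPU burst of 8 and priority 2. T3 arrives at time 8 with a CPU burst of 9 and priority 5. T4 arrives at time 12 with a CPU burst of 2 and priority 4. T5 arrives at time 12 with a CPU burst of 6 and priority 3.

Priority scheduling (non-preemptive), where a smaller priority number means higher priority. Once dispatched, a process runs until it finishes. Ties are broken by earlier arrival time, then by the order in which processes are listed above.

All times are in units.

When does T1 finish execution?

8

Gantt: | T1 0-8 | T2 8-16 | T5 16-22 | T4 22-24 | T3 24-33 |
Completion: T1=8  T2=16  T3=33  T4=24  T5=22
Turnaround (C−A): T1=8  T2=14  T3=25  T4=12  T5=10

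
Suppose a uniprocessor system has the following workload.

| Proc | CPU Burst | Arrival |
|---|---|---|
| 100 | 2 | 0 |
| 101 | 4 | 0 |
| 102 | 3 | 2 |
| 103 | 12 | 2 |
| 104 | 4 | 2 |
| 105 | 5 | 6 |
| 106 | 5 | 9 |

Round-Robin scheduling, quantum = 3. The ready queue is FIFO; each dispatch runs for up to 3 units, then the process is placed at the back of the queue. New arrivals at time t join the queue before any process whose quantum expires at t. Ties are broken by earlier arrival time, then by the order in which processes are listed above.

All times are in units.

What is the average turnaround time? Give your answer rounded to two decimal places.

17.14

Schedule: | 100 0-2 | 101 2-5 | 102 5-8 | 103 8-11 | 104 11-14 | 101 14-15 | 105 15-18 | 106 18-21 | 103 21-24 | 104 24-25 | 105 25-27 | 106 27-29 | 103 29-35 |
Completion: 100=2  101=15  102=8  103=35  104=25  105=27  106=29
Turnaround times: 100=2, 101=15, 102=6, 103=33, 104=23, 105=21, 106=20
Average turnaround = (2+15+6+33+23+21+20) / 7 = 120/7 = 17.14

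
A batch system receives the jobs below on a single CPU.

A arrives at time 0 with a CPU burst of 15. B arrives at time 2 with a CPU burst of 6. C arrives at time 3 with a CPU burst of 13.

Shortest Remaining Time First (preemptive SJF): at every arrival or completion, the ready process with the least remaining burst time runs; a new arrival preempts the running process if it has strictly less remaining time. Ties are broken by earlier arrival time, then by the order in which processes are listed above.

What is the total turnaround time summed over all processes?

58

Timeline: | A 0-2 | B 2-8 | A 8-21 | C 21-34 |
Completion: A=21  B=8  C=34
Turnaround = completion − arrival: A=21, B=6, C=31
Total turnaround = 21 + 6 + 31 = 58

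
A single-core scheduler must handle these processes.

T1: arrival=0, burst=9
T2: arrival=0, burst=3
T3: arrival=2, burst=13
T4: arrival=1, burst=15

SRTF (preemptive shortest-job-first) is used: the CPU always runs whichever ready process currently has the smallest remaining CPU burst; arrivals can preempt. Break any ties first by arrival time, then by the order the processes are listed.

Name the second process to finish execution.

Timeline: | T2 0-3 | T1 3-12 | T3 12-25 | T4 25-40 |
Completion: T1=12  T2=3  T3=25  T4=40
Finish order: T2 → T1 → T3 → T4

T1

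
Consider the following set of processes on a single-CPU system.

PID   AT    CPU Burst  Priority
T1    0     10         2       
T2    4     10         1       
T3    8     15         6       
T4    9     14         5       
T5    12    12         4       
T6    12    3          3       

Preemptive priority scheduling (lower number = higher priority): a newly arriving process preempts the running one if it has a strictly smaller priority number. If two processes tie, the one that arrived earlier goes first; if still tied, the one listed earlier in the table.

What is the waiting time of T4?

Schedule: | T1 0-4 | T2 4-14 | T1 14-20 | T6 20-23 | T5 23-35 | T4 35-49 | T3 49-64 |
Completion: T1=20  T2=14  T3=64  T4=49  T5=35  T6=23
Waiting(T4) = turnaround − burst = 40 − 14 = 26

26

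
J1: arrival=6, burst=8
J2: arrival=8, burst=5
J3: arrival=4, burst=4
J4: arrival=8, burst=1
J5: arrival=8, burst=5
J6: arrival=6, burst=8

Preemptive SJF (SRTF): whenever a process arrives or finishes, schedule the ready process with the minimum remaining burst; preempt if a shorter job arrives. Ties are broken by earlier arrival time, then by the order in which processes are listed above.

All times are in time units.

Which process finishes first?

Schedule: | idle 0-4 | J3 4-8 | J4 8-9 | J2 9-14 | J5 14-19 | J1 19-27 | J6 27-35 |
Completion: J1=27  J2=14  J3=8  J4=9  J5=19  J6=35
Turnaround (C−A): J1=21  J2=6  J3=4  J4=1  J5=11  J6=29
Finish order: J3 → J4 → J2 → J5 → J1 → J6

J3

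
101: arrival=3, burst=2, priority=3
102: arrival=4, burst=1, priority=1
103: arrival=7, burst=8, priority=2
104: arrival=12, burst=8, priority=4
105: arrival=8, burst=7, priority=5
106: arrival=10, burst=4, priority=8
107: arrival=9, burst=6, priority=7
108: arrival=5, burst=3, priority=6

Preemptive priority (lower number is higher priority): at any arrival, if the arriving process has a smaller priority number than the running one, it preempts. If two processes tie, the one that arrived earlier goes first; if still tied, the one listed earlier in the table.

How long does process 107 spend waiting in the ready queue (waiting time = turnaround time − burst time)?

23

Gantt: | idle 0-3 | 101 3-4 | 102 4-5 | 101 5-6 | 108 6-7 | 103 7-15 | 104 15-23 | 105 23-30 | 108 30-32 | 107 32-38 | 106 38-42 |
Completion: 101=6  102=5  103=15  104=23  105=30  106=42  107=38  108=32
Waiting(107) = turnaround − burst = 29 − 6 = 23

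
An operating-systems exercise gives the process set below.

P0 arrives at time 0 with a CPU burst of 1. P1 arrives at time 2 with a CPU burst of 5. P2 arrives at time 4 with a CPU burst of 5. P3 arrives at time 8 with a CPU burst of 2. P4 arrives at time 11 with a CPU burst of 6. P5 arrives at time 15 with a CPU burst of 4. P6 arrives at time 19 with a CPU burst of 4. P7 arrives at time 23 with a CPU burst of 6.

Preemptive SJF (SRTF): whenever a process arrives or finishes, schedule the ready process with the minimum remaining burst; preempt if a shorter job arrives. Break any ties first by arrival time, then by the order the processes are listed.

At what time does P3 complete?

Gantt: | P0 0-1 | idle 1-2 | P1 2-7 | P2 7-8 | P3 8-10 | P2 10-14 | P4 14-15 | P5 15-19 | P6 19-23 | P4 23-28 | P7 28-34 |
Completion: P0=1  P1=7  P2=14  P3=10  P4=28  P5=19  P6=23  P7=34
Turnaround (C−A): P0=1  P1=5  P2=10  P3=2  P4=17  P5=4  P6=4  P7=11

10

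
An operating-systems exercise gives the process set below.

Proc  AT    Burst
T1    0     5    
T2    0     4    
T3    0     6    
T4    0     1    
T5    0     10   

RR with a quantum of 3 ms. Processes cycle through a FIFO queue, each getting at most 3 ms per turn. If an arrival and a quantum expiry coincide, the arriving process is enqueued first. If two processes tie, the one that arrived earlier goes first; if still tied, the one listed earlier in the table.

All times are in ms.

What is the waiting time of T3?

Schedule: | T1 0-3 | T2 3-6 | T3 6-9 | T4 9-10 | T5 10-13 | T1 13-15 | T2 15-16 | T3 16-19 | T5 19-26 |
Completion: T1=15  T2=16  T3=19  T4=10  T5=26
Turnaround (C−A): T1=15  T2=16  T3=19  T4=10  T5=26
Waiting(T3) = turnaround − burst = 19 − 6 = 13

13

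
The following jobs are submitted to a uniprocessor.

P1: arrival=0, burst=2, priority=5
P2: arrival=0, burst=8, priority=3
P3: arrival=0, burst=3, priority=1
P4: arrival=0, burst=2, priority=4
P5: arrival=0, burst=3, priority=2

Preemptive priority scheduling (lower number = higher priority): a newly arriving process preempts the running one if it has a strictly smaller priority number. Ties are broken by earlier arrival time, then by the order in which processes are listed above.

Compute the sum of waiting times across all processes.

39

Timeline: | P3 0-3 | P5 3-6 | P2 6-14 | P4 14-16 | P1 16-18 |
Completion: P1=18  P2=14  P3=3  P4=16  P5=6
Turnaround (C−A): P1=18  P2=14  P3=3  P4=16  P5=6
Waiting = turnaround − burst: P1=16, P2=6, P3=0, P4=14, P5=3
Total waiting = 16 + 6 + 0 + 14 + 3 = 39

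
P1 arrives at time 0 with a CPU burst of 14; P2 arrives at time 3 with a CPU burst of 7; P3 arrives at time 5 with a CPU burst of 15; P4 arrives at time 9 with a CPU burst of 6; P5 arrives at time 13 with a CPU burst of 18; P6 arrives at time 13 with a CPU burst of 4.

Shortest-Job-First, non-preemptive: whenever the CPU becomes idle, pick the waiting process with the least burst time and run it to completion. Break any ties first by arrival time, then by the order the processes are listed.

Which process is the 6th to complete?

Gantt: | P1 0-14 | P6 14-18 | P4 18-24 | P2 24-31 | P3 31-46 | P5 46-64 |
Completion: P1=14  P2=31  P3=46  P4=24  P5=64  P6=18
Turnaround (C−A): P1=14  P2=28  P3=41  P4=15  P5=51  P6=5
Finish order: P1 → P6 → P4 → P2 → P3 → P5

P5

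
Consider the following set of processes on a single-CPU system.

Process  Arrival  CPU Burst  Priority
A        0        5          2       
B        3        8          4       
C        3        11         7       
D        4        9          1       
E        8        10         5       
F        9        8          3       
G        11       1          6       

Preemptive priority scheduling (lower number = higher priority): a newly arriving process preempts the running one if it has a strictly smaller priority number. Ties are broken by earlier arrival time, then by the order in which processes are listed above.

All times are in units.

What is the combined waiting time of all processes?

122

Schedule: | A 0-4 | D 4-13 | A 13-14 | F 14-22 | B 22-30 | E 30-40 | G 40-41 | C 41-52 |
Completion: A=14  B=30  C=52  D=13  E=40  F=22  G=41
Waiting = turnaround − burst: A=9, B=19, C=38, D=0, E=22, F=5, G=29
Total waiting = 9 + 19 + 38 + 0 + 22 + 5 + 29 = 122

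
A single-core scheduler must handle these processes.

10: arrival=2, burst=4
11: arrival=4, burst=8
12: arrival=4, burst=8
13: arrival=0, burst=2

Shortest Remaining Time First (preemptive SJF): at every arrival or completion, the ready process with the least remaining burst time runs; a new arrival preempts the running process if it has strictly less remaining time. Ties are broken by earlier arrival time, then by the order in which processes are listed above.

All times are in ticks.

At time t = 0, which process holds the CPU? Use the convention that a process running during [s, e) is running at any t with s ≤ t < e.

13

Schedule: | 13 0-2 | 10 2-6 | 11 6-14 | 12 14-22 |
Completion: 10=6  11=14  12=22  13=2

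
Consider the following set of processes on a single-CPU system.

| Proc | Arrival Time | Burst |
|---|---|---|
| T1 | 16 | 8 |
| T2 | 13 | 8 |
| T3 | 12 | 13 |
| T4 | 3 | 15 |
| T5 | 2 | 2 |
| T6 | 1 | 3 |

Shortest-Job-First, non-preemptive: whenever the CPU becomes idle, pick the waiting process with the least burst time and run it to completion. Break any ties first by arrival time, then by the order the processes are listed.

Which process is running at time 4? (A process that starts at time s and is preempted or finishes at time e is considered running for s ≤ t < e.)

T5

Timeline: | idle 0-1 | T6 1-4 | T5 4-6 | T4 6-21 | T2 21-29 | T1 29-37 | T3 37-50 |
Completion: T1=37  T2=29  T3=50  T4=21  T5=6  T6=4
Turnaround (C−A): T1=21  T2=16  T3=38  T4=18  T5=4  T6=3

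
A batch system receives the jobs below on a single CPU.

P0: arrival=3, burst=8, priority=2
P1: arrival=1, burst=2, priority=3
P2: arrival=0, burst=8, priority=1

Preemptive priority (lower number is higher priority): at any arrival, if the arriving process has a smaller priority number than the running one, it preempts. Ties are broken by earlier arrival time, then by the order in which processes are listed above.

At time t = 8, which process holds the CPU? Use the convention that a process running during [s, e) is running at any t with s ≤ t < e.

Schedule: | P2 0-8 | P0 8-16 | P1 16-18 |
Completion: P0=16  P1=18  P2=8

P0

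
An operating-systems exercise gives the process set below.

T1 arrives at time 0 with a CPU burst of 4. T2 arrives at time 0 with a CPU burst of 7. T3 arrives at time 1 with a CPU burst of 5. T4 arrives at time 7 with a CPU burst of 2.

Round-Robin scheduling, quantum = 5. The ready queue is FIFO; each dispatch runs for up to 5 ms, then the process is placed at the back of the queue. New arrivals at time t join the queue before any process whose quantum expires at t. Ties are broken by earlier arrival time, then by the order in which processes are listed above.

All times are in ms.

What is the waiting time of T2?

Timeline: | T1 0-4 | T2 4-9 | T3 9-14 | T4 14-16 | T2 16-18 |
Completion: T1=4  T2=18  T3=14  T4=16
Waiting(T2) = turnaround − burst = 18 − 7 = 11

11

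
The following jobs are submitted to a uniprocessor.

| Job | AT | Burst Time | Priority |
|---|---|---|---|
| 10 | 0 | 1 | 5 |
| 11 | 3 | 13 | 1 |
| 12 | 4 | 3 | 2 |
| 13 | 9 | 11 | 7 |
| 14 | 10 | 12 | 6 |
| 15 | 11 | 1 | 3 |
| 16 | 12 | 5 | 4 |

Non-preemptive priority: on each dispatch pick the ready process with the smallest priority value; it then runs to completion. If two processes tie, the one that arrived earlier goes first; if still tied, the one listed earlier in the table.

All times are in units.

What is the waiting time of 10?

0

Timeline: | 10 0-1 | idle 1-3 | 11 3-16 | 12 16-19 | 15 19-20 | 16 20-25 | 14 25-37 | 13 37-48 |
Completion: 10=1  11=16  12=19  13=48  14=37  15=20  16=25
Turnaround (C−A): 10=1  11=13  12=15  13=39  14=27  15=9  16=13
Waiting(10) = turnaround − burst = 1 − 1 = 0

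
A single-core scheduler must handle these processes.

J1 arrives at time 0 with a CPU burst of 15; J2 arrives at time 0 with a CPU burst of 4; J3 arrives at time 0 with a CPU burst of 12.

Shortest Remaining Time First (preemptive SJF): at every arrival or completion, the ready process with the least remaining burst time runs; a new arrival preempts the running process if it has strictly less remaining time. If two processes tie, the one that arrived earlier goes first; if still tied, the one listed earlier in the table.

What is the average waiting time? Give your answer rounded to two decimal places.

6.67

Gantt: | J2 0-4 | J3 4-16 | J1 16-31 |
Completion: J1=31  J2=4  J3=16
Turnaround (C−A): J1=31  J2=4  J3=16
Waiting times: J1=16, J2=0, J3=4
Average waiting = (16+0+4) / 3 = 20/3 = 6.67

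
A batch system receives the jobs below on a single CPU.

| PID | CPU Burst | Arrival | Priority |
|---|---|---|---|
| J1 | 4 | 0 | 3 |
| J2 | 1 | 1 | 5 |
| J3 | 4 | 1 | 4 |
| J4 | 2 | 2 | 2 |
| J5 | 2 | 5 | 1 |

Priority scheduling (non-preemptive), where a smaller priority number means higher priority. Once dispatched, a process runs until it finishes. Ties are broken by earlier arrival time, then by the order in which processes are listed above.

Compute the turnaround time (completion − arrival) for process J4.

Timeline: | J1 0-4 | J4 4-6 | J5 6-8 | J3 8-12 | J2 12-13 |
Completion: J1=4  J2=13  J3=12  J4=6  J5=8
Turnaround(J4) = completion − arrival = 6 − 2 = 4

4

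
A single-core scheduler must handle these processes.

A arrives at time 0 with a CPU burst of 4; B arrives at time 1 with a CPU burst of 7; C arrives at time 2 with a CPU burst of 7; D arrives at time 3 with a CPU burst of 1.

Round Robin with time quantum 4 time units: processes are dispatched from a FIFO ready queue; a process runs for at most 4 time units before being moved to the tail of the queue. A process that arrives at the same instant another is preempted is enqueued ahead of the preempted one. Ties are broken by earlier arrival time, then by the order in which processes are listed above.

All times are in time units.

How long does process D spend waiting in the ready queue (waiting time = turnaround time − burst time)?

9

Timeline: | A 0-4 | B 4-8 | C 8-12 | D 12-13 | B 13-16 | C 16-19 |
Completion: A=4  B=16  C=19  D=13
Turnaround (C−A): A=4  B=15  C=17  D=10
Waiting(D) = turnaround − burst = 10 − 1 = 9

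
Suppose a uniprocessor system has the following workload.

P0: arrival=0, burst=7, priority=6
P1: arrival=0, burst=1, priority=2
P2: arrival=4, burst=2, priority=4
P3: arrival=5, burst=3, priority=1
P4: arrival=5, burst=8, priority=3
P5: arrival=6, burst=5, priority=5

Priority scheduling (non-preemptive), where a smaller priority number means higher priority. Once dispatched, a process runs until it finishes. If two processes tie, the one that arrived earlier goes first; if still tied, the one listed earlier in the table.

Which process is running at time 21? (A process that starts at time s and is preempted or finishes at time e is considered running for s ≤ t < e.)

Timeline: | P1 0-1 | P0 1-8 | P3 8-11 | P4 11-19 | P2 19-21 | P5 21-26 |
Completion: P0=8  P1=1  P2=21  P3=11  P4=19  P5=26
Turnaround (C−A): P0=8  P1=1  P2=17  P3=6  P4=14  P5=20

P5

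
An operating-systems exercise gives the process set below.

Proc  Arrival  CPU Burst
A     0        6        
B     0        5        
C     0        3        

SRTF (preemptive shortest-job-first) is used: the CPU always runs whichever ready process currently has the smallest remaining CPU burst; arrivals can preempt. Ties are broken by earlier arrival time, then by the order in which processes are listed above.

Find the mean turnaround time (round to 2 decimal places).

Timeline: | C 0-3 | B 3-8 | A 8-14 |
Completion: A=14  B=8  C=3
Turnaround times: A=14, B=8, C=3
Average turnaround = (14+8+3) / 3 = 25/3 = 8.33

8.33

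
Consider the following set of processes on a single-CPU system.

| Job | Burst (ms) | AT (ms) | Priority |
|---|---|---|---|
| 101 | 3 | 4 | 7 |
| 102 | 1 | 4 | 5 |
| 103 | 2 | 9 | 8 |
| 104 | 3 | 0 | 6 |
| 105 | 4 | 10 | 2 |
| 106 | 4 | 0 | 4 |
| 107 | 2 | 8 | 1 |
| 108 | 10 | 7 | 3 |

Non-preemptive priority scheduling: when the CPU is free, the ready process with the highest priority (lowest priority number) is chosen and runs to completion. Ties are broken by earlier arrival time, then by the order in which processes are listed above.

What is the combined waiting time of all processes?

Timeline: | 106 0-4 | 102 4-5 | 104 5-8 | 107 8-10 | 105 10-14 | 108 14-24 | 101 24-27 | 103 27-29 |
Completion: 101=27  102=5  103=29  104=8  105=14  106=4  107=10  108=24
Turnaround (C−A): 101=23  102=1  103=20  104=8  105=4  106=4  107=2  108=17
Waiting = turnaround − burst: 101=20, 102=0, 103=18, 104=5, 105=0, 106=0, 107=0, 108=7
Total waiting = 20 + 0 + 18 + 5 + 0 + 0 + 0 + 7 = 50

50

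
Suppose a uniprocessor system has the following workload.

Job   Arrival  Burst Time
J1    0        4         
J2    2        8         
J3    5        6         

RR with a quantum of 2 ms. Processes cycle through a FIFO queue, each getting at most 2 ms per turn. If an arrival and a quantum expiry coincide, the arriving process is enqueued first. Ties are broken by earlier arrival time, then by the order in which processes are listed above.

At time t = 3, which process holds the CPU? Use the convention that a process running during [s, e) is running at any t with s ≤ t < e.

J2

Timeline: | J1 0-2 | J2 2-4 | J1 4-6 | J2 6-8 | J3 8-10 | J2 10-12 | J3 12-14 | J2 14-16 | J3 16-18 |
Completion: J1=6  J2=16  J3=18
Turnaround (C−A): J1=6  J2=14  J3=13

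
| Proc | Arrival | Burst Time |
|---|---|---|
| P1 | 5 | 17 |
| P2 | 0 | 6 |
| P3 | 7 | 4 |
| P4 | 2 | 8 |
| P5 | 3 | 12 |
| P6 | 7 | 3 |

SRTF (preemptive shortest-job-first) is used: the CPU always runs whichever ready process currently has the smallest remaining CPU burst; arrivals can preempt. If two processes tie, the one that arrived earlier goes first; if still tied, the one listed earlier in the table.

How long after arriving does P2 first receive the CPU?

Schedule: | P2 0-6 | P4 6-7 | P6 7-10 | P3 10-14 | P4 14-21 | P5 21-33 | P1 33-50 |
Completion: P1=50  P2=6  P3=14  P4=21  P5=33  P6=10
Turnaround (C−A): P1=45  P2=6  P3=7  P4=19  P5=30  P6=3
Response(P2) = first start − arrival = 0 − 0 = 0

0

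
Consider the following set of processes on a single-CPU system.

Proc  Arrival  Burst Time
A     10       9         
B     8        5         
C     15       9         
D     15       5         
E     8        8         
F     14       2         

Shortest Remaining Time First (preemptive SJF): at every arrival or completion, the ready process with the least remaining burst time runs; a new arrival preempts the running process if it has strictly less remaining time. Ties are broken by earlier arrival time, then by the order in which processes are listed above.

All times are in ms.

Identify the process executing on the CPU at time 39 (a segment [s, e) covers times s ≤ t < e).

Schedule: | idle 0-8 | B 8-13 | E 13-14 | F 14-16 | D 16-21 | E 21-28 | A 28-37 | C 37-46 |
Completion: A=37  B=13  C=46  D=21  E=28  F=16

C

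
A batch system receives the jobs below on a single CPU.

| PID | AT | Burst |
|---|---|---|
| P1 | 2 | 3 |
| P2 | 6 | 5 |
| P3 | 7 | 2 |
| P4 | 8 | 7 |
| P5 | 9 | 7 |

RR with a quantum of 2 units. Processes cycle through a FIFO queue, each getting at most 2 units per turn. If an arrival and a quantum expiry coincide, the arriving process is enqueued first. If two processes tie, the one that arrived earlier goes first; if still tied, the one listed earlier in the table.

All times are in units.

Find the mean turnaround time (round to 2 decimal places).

Timeline: | idle 0-2 | P1 2-5 | idle 5-6 | P2 6-8 | P3 8-10 | P4 10-12 | P2 12-14 | P5 14-16 | P4 16-18 | P2 18-19 | P5 19-21 | P4 21-23 | P5 23-25 | P4 25-26 | P5 26-27 |
Completion: P1=5  P2=19  P3=10  P4=26  P5=27
Turnaround times: P1=3, P2=13, P3=3, P4=18, P5=18
Average turnaround = (3+13+3+18+18) / 5 = 55/5 = 11.00

11.00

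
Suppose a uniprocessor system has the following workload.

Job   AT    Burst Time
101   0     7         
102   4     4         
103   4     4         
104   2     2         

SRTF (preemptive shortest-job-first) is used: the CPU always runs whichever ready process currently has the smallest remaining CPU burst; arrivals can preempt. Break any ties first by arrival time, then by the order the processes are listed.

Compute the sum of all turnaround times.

31

Timeline: | 101 0-2 | 104 2-4 | 102 4-8 | 103 8-12 | 101 12-17 |
Completion: 101=17  102=8  103=12  104=4
Turnaround (C−A): 101=17  102=4  103=8  104=2
Turnaround = completion − arrival: 101=17, 102=4, 103=8, 104=2
Total turnaround = 17 + 4 + 8 + 2 = 31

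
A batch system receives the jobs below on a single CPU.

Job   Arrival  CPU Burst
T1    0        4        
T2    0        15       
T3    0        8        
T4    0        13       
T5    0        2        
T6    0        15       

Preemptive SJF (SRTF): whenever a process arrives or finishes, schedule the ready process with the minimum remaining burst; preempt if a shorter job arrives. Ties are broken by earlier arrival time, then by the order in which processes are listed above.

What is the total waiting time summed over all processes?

Gantt: | T5 0-2 | T1 2-6 | T3 6-14 | T4 14-27 | T2 27-42 | T6 42-57 |
Completion: T1=6  T2=42  T3=14  T4=27  T5=2  T6=57
Waiting = turnaround − burst: T1=2, T2=27, T3=6, T4=14, T5=0, T6=42
Total waiting = 2 + 27 + 6 + 14 + 0 + 42 = 91

91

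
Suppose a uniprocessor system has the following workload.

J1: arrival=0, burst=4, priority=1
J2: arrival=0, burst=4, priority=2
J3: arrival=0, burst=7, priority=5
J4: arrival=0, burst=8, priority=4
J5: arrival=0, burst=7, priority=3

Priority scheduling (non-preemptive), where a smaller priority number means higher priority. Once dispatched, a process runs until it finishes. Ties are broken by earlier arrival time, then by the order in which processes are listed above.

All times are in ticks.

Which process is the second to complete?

Schedule: | J1 0-4 | J2 4-8 | J5 8-15 | J4 15-23 | J3 23-30 |
Completion: J1=4  J2=8  J3=30  J4=23  J5=15
Turnaround (C−A): J1=4  J2=8  J3=30  J4=23  J5=15
Finish order: J1 → J2 → J5 → J4 → J3

J2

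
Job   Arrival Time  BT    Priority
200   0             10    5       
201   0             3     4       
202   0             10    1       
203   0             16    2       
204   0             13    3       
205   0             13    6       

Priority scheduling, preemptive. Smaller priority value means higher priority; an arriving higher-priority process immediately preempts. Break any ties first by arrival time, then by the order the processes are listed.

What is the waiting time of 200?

Timeline: | 202 0-10 | 203 10-26 | 204 26-39 | 201 39-42 | 200 42-52 | 205 52-65 |
Completion: 200=52  201=42  202=10  203=26  204=39  205=65
Waiting(200) = turnaround − burst = 52 − 10 = 42

42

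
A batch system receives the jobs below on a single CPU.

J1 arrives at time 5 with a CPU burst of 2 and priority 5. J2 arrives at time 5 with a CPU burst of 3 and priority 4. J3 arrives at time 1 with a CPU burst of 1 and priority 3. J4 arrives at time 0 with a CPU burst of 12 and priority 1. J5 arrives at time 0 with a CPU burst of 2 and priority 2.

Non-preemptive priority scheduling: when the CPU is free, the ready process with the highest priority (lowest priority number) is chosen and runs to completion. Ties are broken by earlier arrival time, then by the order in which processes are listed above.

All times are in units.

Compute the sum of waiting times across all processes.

Gantt: | J4 0-12 | J5 12-14 | J3 14-15 | J2 15-18 | J1 18-20 |
Completion: J1=20  J2=18  J3=15  J4=12  J5=14
Waiting = turnaround − burst: J1=13, J2=10, J3=13, J4=0, J5=12
Total waiting = 13 + 10 + 13 + 0 + 12 = 48

48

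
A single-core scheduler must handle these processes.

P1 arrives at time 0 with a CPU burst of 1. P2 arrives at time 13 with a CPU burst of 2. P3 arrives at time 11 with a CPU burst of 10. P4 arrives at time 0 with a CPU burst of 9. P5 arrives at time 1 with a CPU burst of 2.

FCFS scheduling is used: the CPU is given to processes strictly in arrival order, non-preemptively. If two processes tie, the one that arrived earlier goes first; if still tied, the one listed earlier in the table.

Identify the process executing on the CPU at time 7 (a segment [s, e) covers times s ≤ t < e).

Timeline: | P1 0-1 | P4 1-10 | P5 10-12 | P3 12-22 | P2 22-24 |
Completion: P1=1  P2=24  P3=22  P4=10  P5=12

P4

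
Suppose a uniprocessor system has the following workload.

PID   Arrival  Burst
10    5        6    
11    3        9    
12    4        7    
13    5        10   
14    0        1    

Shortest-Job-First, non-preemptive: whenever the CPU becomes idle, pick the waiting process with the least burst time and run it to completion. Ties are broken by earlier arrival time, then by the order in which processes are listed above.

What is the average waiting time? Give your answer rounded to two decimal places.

Schedule: | 14 0-1 | idle 1-3 | 11 3-12 | 10 12-18 | 12 18-25 | 13 25-35 |
Completion: 10=18  11=12  12=25  13=35  14=1
Waiting times: 10=7, 11=0, 12=14, 13=20, 14=0
Average waiting = (7+0+14+20+0) / 5 = 41/5 = 8.20

8.20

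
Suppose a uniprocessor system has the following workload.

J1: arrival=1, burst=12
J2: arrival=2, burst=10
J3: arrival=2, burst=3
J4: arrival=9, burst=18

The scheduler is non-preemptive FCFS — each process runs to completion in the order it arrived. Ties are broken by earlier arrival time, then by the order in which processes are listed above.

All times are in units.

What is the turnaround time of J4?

35

Timeline: | idle 0-1 | J1 1-13 | J2 13-23 | J3 23-26 | J4 26-44 |
Completion: J1=13  J2=23  J3=26  J4=44
Turnaround(J4) = completion − arrival = 44 − 9 = 35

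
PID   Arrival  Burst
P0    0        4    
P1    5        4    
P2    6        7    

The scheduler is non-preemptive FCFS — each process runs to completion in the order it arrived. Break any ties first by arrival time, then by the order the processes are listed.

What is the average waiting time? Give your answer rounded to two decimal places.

1.00

Timeline: | P0 0-4 | idle 4-5 | P1 5-9 | P2 9-16 |
Completion: P0=4  P1=9  P2=16
Waiting times: P0=0, P1=0, P2=3
Average waiting = (0+0+3) / 3 = 3/3 = 1.00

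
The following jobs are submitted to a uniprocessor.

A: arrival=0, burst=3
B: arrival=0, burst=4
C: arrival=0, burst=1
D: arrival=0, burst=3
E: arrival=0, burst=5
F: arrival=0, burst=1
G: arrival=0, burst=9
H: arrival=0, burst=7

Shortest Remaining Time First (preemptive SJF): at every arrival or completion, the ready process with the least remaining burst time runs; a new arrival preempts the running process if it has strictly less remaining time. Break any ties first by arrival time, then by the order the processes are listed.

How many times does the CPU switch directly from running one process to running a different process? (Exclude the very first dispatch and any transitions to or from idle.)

Gantt: | C 0-1 | F 1-2 | A 2-5 | D 5-8 | B 8-12 | E 12-17 | H 17-24 | G 24-33 |
Completion: A=5  B=12  C=1  D=8  E=17  F=2  G=33  H=24
Turnaround (C−A): A=5  B=12  C=1  D=8  E=17  F=2  G=33  H=24

7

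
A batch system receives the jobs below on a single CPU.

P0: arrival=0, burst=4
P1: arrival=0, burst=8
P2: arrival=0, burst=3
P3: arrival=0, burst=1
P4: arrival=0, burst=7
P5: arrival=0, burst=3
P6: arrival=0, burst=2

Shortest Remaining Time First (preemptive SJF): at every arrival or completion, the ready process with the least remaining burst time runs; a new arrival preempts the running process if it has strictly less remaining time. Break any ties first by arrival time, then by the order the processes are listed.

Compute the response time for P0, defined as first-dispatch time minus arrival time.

9

Gantt: | P3 0-1 | P6 1-3 | P2 3-6 | P5 6-9 | P0 9-13 | P4 13-20 | P1 20-28 |
Completion: P0=13  P1=28  P2=6  P3=1  P4=20  P5=9  P6=3
Turnaround (C−A): P0=13  P1=28  P2=6  P3=1  P4=20  P5=9  P6=3
Response(P0) = first start − arrival = 9 − 0 = 9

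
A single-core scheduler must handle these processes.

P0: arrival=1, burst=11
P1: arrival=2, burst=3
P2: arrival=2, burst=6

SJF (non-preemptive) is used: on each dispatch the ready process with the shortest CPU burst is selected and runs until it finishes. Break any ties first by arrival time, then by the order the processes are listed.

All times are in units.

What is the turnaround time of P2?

19

Schedule: | idle 0-1 | P0 1-12 | P1 12-15 | P2 15-21 |
Completion: P0=12  P1=15  P2=21
Turnaround(P2) = completion − arrival = 21 − 2 = 19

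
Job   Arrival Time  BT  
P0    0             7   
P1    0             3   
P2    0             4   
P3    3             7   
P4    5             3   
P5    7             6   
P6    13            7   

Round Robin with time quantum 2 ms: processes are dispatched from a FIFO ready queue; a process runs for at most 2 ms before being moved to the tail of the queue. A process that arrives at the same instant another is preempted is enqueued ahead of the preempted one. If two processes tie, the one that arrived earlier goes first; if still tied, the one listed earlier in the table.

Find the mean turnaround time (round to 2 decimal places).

Schedule: | P0 0-2 | P1 2-4 | P2 4-6 | P0 6-8 | P3 8-10 | P1 10-11 | P4 11-13 | P2 13-15 | P5 15-17 | P0 17-19 | P3 19-21 | P6 21-23 | P4 23-24 | P5 24-26 | P0 26-27 | P3 27-29 | P6 29-31 | P5 31-33 | P3 33-34 | P6 34-37 |
Completion: P0=27  P1=11  P2=15  P3=34  P4=24  P5=33  P6=37
Turnaround times: P0=27, P1=11, P2=15, P3=31, P4=19, P5=26, P6=24
Average turnaround = (27+11+15+31+19+26+24) / 7 = 153/7 = 21.86

21.86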